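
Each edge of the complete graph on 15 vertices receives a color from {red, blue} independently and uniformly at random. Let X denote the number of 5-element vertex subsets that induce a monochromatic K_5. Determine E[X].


Let X = Σ_S X_S over the C(15, 5) = 3003 subsets S of size 5, where X_S = 1 if the K_5 on S is monochromatic.
For a fixed S, the K_5 on S has C(5, 2) = 10 edges. P[all 10 edges red] = (1/2)^10, and likewise for blue, so P[monochromatic] = 2·(1/2)^10 = 2^{1 − 10} = 1/512.
By linearity: E[X] = C(15, 5) · 2^{1 − 10} = 3003 · 1/512 = 3003/512.
Numerically: E[X] ≈ 5.865.

E[X] = C(15,5)·2^(1−C(5,2)) = 3003/512 ≈ 5.865.


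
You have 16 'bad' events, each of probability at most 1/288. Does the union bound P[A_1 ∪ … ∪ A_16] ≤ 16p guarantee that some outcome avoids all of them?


Union bound: P[∪_{i=1}^{16} A_i] ≤ Σ_i P[A_i] ≤ 16·p = 16·(1/288) = 1/18.
Numerically: 1/18 ≈ 0.0555556.
Is 1/18 < 1? YES.
Since P[∪ A_i] ≤ 1/18 < 1, the complement has P[∩ A_i^c] ≥ 1 − 1/18 = 17/18 > 0, so some outcome avoids every A_i.

16·p = 1/18 ≈ 0.0555556; existence CERTIFIED by the union bound.


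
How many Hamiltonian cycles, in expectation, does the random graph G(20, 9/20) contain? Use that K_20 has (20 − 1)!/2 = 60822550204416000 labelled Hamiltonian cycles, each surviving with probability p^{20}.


K_20 has (20 − 1)!/2 = 60822550204416000 labelled Hamiltonian cycles.
For each such Hamiltonian cycle H, let X_H = 1 if all 20 edges of H are present in G. Then P[X_H = 1] = p^{20} = (9/20)^{20} = 12157665459056928801/104857600000000000000000000.
By linearity of expectation: E[X] = Σ_H E[X_H] = 60822550204416000 · p^{20} = 60822550204416000 · 12157665459056928801/104857600000000000000000000 = 180532279724605553545860280221/25600000000000000000.
Numerically: E[X] ≈ 7.05204e+09.

E[X] = 60822550204416000 · (9/20)^{20} = 180532279724605553545860280221/25600000000000000000 ≈ 7.05204e+09.


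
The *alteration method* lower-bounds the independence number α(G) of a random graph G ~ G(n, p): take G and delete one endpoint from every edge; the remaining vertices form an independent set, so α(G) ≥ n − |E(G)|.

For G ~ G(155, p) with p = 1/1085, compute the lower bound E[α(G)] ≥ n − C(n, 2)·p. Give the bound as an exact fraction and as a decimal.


E[|E(G)|] = C(155, 2)·p = 11935 · (1/1085) = 11.
E[α(G)] ≥ n − E[|E(G)|] = 155 − 11 = 144.
Numerically: ≈ 144.000.
(This is only a lower bound; the true E[α(G)] may be larger.)

E[α(G)] ≥ 144 ≈ 144.000.


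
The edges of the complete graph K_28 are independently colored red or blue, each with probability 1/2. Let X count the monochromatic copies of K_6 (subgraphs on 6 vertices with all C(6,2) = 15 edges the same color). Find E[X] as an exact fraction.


Let X = Σ_S X_S over the C(28, 6) = 376740 subsets S of size 6, where X_S = 1 if the K_6 on S is monochromatic.
For a fixed S, the K_6 on S has C(6, 2) = 15 edges. P[all 15 edges red] = (1/2)^15, and likewise for blue, so P[monochromatic] = 2·(1/2)^15 = 2^{1 − 15} = 1/16384.
By linearity: E[X] = C(28, 6) · 2^{1 − 15} = 376740 · 1/16384 = 94185/4096.
Numerically: E[X] ≈ 22.99438.

E[X] = C(28,6)·2^(1−C(6,2)) = 94185/4096 ≈ 22.99438.


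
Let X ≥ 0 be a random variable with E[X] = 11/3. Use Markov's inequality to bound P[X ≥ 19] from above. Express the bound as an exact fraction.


μ = E[X] = 11/3, a = 19.
Markov: P[X ≥ 19] ≤ μ/a = (11/3)/19 = 11/57.
Numerically: ≈ 0.1930.
(Since a = 19 > μ = 3.6667, the bound 11/57 is < 1 and informative.)

P[X ≥ 19] ≤ 11/57 ≈ 0.1930.


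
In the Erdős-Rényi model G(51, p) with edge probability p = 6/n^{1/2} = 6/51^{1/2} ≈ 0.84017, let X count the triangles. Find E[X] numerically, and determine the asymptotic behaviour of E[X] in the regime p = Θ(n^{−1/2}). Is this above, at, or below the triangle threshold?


Number of potential triangles: C(51, 3) = 20825.
Each occurs with probability p³ ≈ (0.84017)³ ≈ 5.9305980e-01.
By linearity: E[X] = C(51, 3)·p³ ≈ 20825 · 5.9305980e-01 ≈ 12350.47034.
Since α = 1/2 < 1, p = c/n^{1/2} ≫ 1/n is above the triangle threshold p ~ 1/n. Asymptotically E[X] ~ (c³/6)·n^{3(1−α)} = (6³/6)·n^{1.5} → ∞; triangles are abundant w.h.p.

E[X] ≈ 12350.47034; in regime p = Θ(1/n^{1/2}) E[X] diverges (above the triangle threshold p ~ 1/n).


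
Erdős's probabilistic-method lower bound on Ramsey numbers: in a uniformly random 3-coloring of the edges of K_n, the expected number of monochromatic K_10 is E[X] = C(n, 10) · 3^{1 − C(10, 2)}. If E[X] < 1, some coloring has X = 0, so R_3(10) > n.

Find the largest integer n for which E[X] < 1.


We need C(n, 10) · 3^{1 − 45} < 1, i.e. C(n, 10) < 3^{45 − 1} = 984770902183611232881.
Check values of n near the boundary:
  n = 567: C(567, 10) = 873787071273467749398; 873787071273467749398 < 984770902183611232881? YES
  n = 568: C(568, 10) = 889446337783744949208; 889446337783744949208 < 984770902183611232881? YES
  n = 569: C(569, 10) = 905357721286137524328; 905357721286137524328 < 984770902183611232881? YES
  n = 570: C(570, 10) = 921524823451961408691; 921524823451961408691 < 984770902183611232881? YES
  n = 571: C(571, 10) = 937951290893172842001; 937951290893172842001 < 984770902183611232881? YES
  n = 572: C(572, 10) = 954640815642161682606; 954640815642161682606 < 984770902183611232881? YES
  n = 573: C(573, 10) = 971597135635805762226; 971597135635805762226 < 984770902183611232881? YES
  n = 574: C(574, 10) = 988824035203816502691; 988824035203816502691 < 984770902183611232881? NO
The largest n with C(n, 10) < 984770902183611232881 is n = 573 (where E[X] = 35985079097622435638/36472996377170786403 ≈ 0.987). Hence R_3(10) > 573, i.e. R_3(10) ≥ 574.

Largest n = 573; hence R_3(10) > 573.


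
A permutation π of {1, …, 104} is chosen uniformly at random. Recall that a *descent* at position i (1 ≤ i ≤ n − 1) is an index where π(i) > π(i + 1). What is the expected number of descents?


Write X = Σ X_I over i = 1, …, 103, with X_I the indicator of one descent.
There are 103 indicators.
For each fixed i, the pair (π(i), π(i+1)) is a uniformly random ordered pair of distinct values from {1, …, 104}; by symmetry P[π(i) > π(i+1)] = 1/2.
By linearity: E[X] = 103 · (1/2) = (104 − 1) · (1/2) = 103/2 ≈ 51.500.

E[X] = 103/2 = 51.500.


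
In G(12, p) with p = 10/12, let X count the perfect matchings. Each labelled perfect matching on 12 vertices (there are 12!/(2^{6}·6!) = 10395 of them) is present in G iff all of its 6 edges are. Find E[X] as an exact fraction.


K_12 has 12!/(2^{6}·6!) = 10395 labelled perfect matchings.
For each such perfect matching H, let X_H = 1 if all 6 edges of H are present in G. Then P[X_H = 1] = p^{6} = (5/6)^{6} = 15625/46656.
Summing the indicators: E[X] = Σ_H E[X_H] = 10395 · p^{6} = 10395 · 15625/46656 = 6015625/1728.
Numerically: E[X] ≈ 3481.3.

E[X] = 10395 · (5/6)^{6} = 6015625/1728 ≈ 3481.3.


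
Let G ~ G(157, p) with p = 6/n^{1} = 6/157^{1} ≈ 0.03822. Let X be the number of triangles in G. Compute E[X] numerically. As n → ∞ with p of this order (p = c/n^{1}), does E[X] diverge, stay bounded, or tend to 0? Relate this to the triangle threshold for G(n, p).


Number of potential triangles: C(157, 3) = 632710.
Each occurs with probability p³ ≈ (0.03822)³ ≈ 5.581550e-05.
By linearity: E[X] = C(157, 3)·p³ ≈ 632710 · 5.581550e-05 ≈ 35.3150.
Here α = 1, so p = 6/n is exactly at the triangle threshold p ~ 1/n. Asymptotically E[X] → c³/6 = 6³/6 = 36 ≈ 36.0000, a bounded constant. In this regime the triangle count is asymptotically Poisson(c³/6).

E[X] ≈ 35.3150; in regime p = Θ(1/n^{1}) E[X] stays bounded (at the triangle threshold p ~ 1/n).


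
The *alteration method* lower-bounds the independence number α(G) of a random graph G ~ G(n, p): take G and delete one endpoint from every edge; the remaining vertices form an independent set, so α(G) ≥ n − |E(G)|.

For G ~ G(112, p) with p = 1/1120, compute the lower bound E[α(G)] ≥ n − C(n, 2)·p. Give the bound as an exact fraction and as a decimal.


E[|E(G)|] = C(112, 2)·p = 6216 · (1/1120) = 111/20.
E[α(G)] ≥ n − E[|E(G)|] = 112 − 111/20 = 2129/20.
Numerically: ≈ 106.45000.
(This is only a lower bound; the true E[α(G)] may be larger.)

E[α(G)] ≥ 2129/20 ≈ 106.45000.


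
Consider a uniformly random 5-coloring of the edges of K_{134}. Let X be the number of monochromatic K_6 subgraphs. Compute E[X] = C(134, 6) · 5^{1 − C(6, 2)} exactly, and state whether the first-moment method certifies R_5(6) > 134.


E[X] = C(134, 6) · 5^{1 − 15} = 7177979809 · 5^{−14} = 7177979809/6103515625.
As a reduced fraction: E[X] = 7177979809/6103515625 ≈ 1.1760402.
Is E[X] < 1? NO.
Since E[X] ≥ 1, the first-moment bound is inconclusive at n = 134; it does NOT by itself certify R_5(6) > 134.

E[X] = 7177979809/6103515625 ≈ 1.1760402; E[X] ≥ 1; first-moment method inconclusive here.


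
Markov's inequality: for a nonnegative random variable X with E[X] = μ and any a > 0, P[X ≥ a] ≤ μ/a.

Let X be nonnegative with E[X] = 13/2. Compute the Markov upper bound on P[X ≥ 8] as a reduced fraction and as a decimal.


μ = E[X] = 13/2, a = 8.
Markov: P[X ≥ 8] ≤ μ/a = (13/2)/8 = 13/16.
Numerically: ≈ 0.812500.
(Since a = 8 > μ = 6.500000, the bound 13/16 is < 1 and informative.)

P[X ≥ 8] ≤ 13/16 ≈ 0.812500.


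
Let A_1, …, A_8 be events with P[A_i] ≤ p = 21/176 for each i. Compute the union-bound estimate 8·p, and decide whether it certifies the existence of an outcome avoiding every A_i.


Union bound: P[∪_{i=1}^{8} A_i] ≤ Σ_i P[A_i] ≤ 8·p = 8·(21/176) = 21/22.
Numerically: 21/22 ≈ 0.9545455.
Is 21/22 < 1? YES.
Since P[∪ A_i] ≤ 21/22 < 1, the complement has P[∩ A_i^c] ≥ 1 − 21/22 = 1/22 > 0, so some outcome avoids every A_i.

8·p = 21/22 ≈ 0.9545455; existence CERTIFIED by the union bound.


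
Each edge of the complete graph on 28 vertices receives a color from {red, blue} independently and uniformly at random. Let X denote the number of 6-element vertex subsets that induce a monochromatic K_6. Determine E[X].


Let X = Σ_S X_S over the C(28, 6) = 376740 subsets S of size 6, where X_S = 1 if the K_6 on S is monochromatic.
For a fixed S, the K_6 on S has C(6, 2) = 15 edges. P[all 15 edges red] = (1/2)^15, and likewise for blue, so P[monochromatic] = 2·(1/2)^15 = 2^{1 − 15} = 1/16384.
By linearity: E[X] = C(28, 6) · 2^{1 − 15} = 376740 · 1/16384 = 94185/4096.
Numerically: E[X] ≈ 22.99438.

E[X] = C(28,6)·2^(1−C(6,2)) = 94185/4096 ≈ 22.99438.


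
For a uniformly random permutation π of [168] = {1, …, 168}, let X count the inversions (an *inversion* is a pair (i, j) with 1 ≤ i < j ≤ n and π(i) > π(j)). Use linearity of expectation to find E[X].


Write X = Σ X_I over the C(168, 2) = 14028 pairs i < j, with X_I the indicator of one inversion.
There are 14028 indicators.
For each fixed pair i < j, the values π(i) and π(j) are two distinct elements of {1, …, 168} in uniformly random order; by symmetry P[π(i) > π(j)] = 1/2.
By linearity: E[X] = 14028 · (1/2) = C(168, 2) · (1/2) = 14028/2 = 7014 ≈ 7014.000.

E[X] = 7014 = 7014.000.


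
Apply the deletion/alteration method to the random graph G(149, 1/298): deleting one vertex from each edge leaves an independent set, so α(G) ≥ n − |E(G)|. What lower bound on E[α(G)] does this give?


E[|E(G)|] = C(149, 2)·p = 11026 · (1/298) = 37.
E[α(G)] ≥ n − E[|E(G)|] = 149 − 37 = 112.
Numerically: ≈ 112.0000.
(This is only a lower bound; the true E[α(G)] may be larger.)

E[α(G)] ≥ 112 ≈ 112.0000.


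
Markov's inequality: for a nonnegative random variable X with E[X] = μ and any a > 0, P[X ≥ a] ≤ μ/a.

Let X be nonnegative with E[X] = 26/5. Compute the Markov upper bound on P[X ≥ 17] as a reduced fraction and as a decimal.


μ = E[X] = 26/5, a = 17.
Markov: P[X ≥ 17] ≤ μ/a = (26/5)/17 = 26/85.
Numerically: ≈ 0.305882.
(Since a = 17 > μ = 5.200000, the bound 26/85 is < 1 and informative.)

P[X ≥ 17] ≤ 26/85 ≈ 0.305882.


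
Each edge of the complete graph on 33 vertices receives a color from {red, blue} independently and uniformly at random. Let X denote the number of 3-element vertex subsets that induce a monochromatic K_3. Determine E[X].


Let X = Σ_S X_S over the C(33, 3) = 5456 subsets S of size 3, where X_S = 1 if the K_3 on S is monochromatic.
For a fixed S, the K_3 on S has C(3, 2) = 3 edges. P[all 3 edges red] = (1/2)^3, and likewise for blue, so P[monochromatic] = 2·(1/2)^3 = 2^{1 − 3} = 1/4.
Summing: E[X] = C(33, 3) · 2^{1 − 3} = 5456 · 1/4 = 1364.
Numerically: E[X] ≈ 1364.0000.

E[X] = C(33,3)·2^(1−C(3,2)) = 1364 ≈ 1364.0000.


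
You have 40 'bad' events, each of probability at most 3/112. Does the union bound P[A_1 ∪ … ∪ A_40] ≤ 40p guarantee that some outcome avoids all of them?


Union bound: P[∪_{i=1}^{40} A_i] ≤ Σ_i P[A_i] ≤ 40·p = 40·(3/112) = 15/14.
Numerically: 15/14 ≈ 1.07143.
Is 15/14 < 1? NO.
Since the bound 15/14 is ≥ 1, the union bound is uninformative here; it does NOT by itself certify existence.

40·p = 15/14 ≈ 1.07143; existence NOT certified by the union bound.


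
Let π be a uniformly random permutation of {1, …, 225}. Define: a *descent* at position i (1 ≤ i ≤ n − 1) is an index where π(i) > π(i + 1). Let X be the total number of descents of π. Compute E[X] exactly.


Write X = Σ X_I over i = 1, …, 224, with X_I the indicator of one descent.
There are 224 indicators.
For each fixed i, the pair (π(i), π(i+1)) is a uniformly random ordered pair of distinct values from {1, …, 225}; by symmetry P[π(i) > π(i+1)] = 1/2.
By linearity: E[X] = 224 · (1/2) = (225 − 1) · (1/2) = 112 ≈ 112.000000.

E[X] = 112 = 112.000000.


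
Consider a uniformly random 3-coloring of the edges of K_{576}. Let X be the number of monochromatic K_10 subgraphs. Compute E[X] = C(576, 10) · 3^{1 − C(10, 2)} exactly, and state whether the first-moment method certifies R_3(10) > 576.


E[X] = C(576, 10) · 3^{1 − 45} = 1024104945306307344480 · 3^{−44} = 1024104945306307344480/984770902183611232881.
As a reduced fraction: E[X] = 12643270929707498080/12157665459056928801 ≈ 1.039942.
Is E[X] < 1? NO.
Since E[X] ≥ 1, the first-moment bound is inconclusive at n = 576; it does NOT by itself certify R_3(10) > 576.

E[X] = 12643270929707498080/12157665459056928801 ≈ 1.039942; E[X] ≥ 1; first-moment method inconclusive here.


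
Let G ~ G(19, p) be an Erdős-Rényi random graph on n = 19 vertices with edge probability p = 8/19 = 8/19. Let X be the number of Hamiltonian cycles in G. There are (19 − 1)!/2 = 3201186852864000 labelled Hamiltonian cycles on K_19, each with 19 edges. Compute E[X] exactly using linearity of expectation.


K_19 has (19 − 1)!/2 = 3201186852864000 labelled Hamiltonian cycles.
For each such Hamiltonian cycle H, let X_H = 1 if all 19 edges of H are present in G. Then P[X_H = 1] = p^{19} = (8/19)^{19} = 144115188075855872/1978419655660313589123979.
By linearity of expectation: E[X] = Σ_H E[X_H] = 3201186852864000 · p^{19} = 3201186852864000 · 144115188075855872/1978419655660313589123979 = 461339645366452518590934417408000/1978419655660313589123979.
Numerically: E[X] ≈ 2.33186e+08.

E[X] = 3201186852864000 · (8/19)^{19} = 461339645366452518590934417408000/1978419655660313589123979 ≈ 2.33186e+08.


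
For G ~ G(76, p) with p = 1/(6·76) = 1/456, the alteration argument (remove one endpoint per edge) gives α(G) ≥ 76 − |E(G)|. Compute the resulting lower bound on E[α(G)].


E[|E(G)|] = C(76, 2)·p = 2850 · (1/456) = 25/4.
E[α(G)] ≥ n − E[|E(G)|] = 76 − 25/4 = 279/4.
Numerically: ≈ 69.7500.
(This is only a lower bound; the true E[α(G)] may be larger.)

E[α(G)] ≥ 279/4 ≈ 69.7500.


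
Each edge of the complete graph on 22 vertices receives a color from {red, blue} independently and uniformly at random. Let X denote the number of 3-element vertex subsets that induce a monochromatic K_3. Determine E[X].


Let X = Σ_S X_S over the C(22, 3) = 1540 subsets S of size 3, where X_S = 1 if the K_3 on S is monochromatic.
For a fixed S, the K_3 on S has C(3, 2) = 3 edges. P[all 3 edges red] = (1/2)^3, and likewise for blue, so P[monochromatic] = 2·(1/2)^3 = 2^{1 − 3} = 1/4.
By linearity: E[X] = C(22, 3) · 2^{1 − 3} = 1540 · 1/4 = 385.
Numerically: E[X] ≈ 385.000000.

E[X] = C(22,3)·2^(1−C(3,2)) = 385 ≈ 385.000000.


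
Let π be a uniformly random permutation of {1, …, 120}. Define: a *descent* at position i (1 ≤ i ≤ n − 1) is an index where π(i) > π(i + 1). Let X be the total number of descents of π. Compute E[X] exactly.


Write X = Σ X_I over i = 1, …, 119, with X_I the indicator of one descent.
There are 119 indicators.
For each fixed i, the pair (π(i), π(i+1)) is a uniformly random ordered pair of distinct values from {1, …, 120}; by symmetry P[π(i) > π(i+1)] = 1/2.
By linearity: E[X] = 119 · (1/2) = (120 − 1) · (1/2) = 119/2 ≈ 59.5000.

E[X] = 119/2 = 59.5000.


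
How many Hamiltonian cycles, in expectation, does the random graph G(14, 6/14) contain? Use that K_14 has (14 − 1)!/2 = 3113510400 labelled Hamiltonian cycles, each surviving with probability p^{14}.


K_14 has (14 − 1)!/2 = 3113510400 labelled Hamiltonian cycles.
For each such Hamiltonian cycle H, let X_H = 1 if all 14 edges of H are present in G. Then P[X_H = 1] = p^{14} = (3/7)^{14} = 4782969/678223072849.
Summing the indicators: E[X] = Σ_H E[X_H] = 3113510400 · p^{14} = 3113510400 · 4782969/678223072849 = 2127403389196800/96889010407.
Numerically: E[X] ≈ 21957.

E[X] = 3113510400 · (3/7)^{14} = 2127403389196800/96889010407 ≈ 21957.


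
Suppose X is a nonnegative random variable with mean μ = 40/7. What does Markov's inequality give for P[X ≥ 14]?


μ = E[X] = 40/7, a = 14.
Markov: P[X ≥ 14] ≤ μ/a = (40/7)/14 = 20/49.
Numerically: ≈ 0.408.
(Since a = 14 > μ = 5.714, the bound 20/49 is < 1 and informative.)

P[X ≥ 14] ≤ 20/49 ≈ 0.408.


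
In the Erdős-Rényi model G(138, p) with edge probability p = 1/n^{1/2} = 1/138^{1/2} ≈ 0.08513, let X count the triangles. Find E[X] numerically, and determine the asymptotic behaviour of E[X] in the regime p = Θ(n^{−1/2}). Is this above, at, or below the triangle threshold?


Number of potential triangles: C(138, 3) = 428536.
Each occurs with probability p³ ≈ (0.08513)³ ≈ 6.168526e-04.
By linearity: E[X] = C(138, 3)·p³ ≈ 428536 · 6.168526e-04 ≈ 264.3435.
Since α = 1/2 < 1, p = c/n^{1/2} ≫ 1/n is above the triangle threshold p ~ 1/n. Asymptotically E[X] ~ (c³/6)·n^{3(1−α)} = (1³/6)·n^{1.5} → ∞; triangles are abundant w.h.p.

E[X] ≈ 264.3435; in regime p = Θ(1/n^{1/2}) E[X] diverges (above the triangle threshold p ~ 1/n).


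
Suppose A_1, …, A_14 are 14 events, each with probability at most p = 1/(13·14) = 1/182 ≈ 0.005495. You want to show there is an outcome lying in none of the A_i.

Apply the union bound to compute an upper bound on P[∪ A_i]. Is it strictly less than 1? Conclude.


Union bound: P[∪_{i=1}^{14} A_i] ≤ Σ_i P[A_i] ≤ 14·p = 14·(1/182) = 1/13.
Numerically: 1/13 ≈ 0.076923.
Is 1/13 < 1? YES.
Since P[∪ A_i] ≤ 1/13 < 1, the complement has P[∩ A_i^c] ≥ 1 − 1/13 = 12/13 > 0, so some outcome avoids every A_i.

14·p = 1/13 ≈ 0.076923; existence CERTIFIED by the union bound.


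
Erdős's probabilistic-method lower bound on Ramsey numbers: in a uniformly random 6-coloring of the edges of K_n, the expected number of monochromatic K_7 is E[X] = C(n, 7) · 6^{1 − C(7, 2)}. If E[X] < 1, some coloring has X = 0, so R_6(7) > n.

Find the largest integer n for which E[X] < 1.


We need C(n, 7) · 6^{1 − 21} < 1, i.e. C(n, 7) < 6^{21 − 1} = 3656158440062976.
Check values of n near the boundary:
  n = 567: C(567, 7) = 3601671315933933; 3601671315933933 < 3656158440062976? YES
  n = 568: C(568, 7) = 3646611956239704; 3646611956239704 < 3656158440062976? YES
  n = 569: C(569, 7) = 3692032389858348; 3692032389858348 < 3656158440062976? NO
The largest n with C(n, 7) < 3656158440062976 is n = 568 (where E[X] = 16882462760369/16926659444736 ≈ 0.9974). Hence R_6(7) > 568, i.e. R_6(7) ≥ 569.

Largest n = 568; hence R_6(7) > 568.


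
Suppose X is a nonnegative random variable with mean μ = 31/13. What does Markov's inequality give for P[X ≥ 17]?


μ = E[X] = 31/13, a = 17.
Markov: P[X ≥ 17] ≤ μ/a = (31/13)/17 = 31/221.
Numerically: ≈ 0.140.
(Since a = 17 > μ = 2.385, the bound 31/221 is < 1 and informative.)

P[X ≥ 17] ≤ 31/221 ≈ 0.140.


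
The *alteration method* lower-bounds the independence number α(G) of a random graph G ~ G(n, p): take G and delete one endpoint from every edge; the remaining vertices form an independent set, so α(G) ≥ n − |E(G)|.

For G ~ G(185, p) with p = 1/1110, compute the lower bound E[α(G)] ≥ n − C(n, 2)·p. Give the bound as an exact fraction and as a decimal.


E[|E(G)|] = C(185, 2)·p = 17020 · (1/1110) = 46/3.
E[α(G)] ≥ n − E[|E(G)|] = 185 − 46/3 = 509/3.
Numerically: ≈ 169.667.
(This is only a lower bound; the true E[α(G)] may be larger.)

E[α(G)] ≥ 509/3 ≈ 169.667.


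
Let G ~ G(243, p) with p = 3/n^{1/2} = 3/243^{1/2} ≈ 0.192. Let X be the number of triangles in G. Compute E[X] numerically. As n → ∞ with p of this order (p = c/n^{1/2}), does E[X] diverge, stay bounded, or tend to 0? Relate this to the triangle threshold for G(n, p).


Number of potential triangles: C(243, 3) = 2362041.
Each occurs with probability p³ ≈ (0.192)³ ≈ 7.12778e-03.
By linearity: E[X] = C(243, 3)·p³ ≈ 2362041 · 7.12778e-03 ≈ 16836.111.
Since α = 1/2 < 1, p = c/n^{1/2} ≫ 1/n is above the triangle threshold p ~ 1/n. Asymptotically E[X] ~ (c³/6)·n^{3(1−α)} = (3³/6)·n^{1.5} → ∞; triangles are abundant w.h.p.

E[X] ≈ 16836.111; in regime p = Θ(1/n^{1/2}) E[X] diverges (above the triangle threshold p ~ 1/n).


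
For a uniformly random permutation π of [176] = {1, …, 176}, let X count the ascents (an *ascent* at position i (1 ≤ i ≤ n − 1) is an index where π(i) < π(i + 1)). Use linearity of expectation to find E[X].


Write X = Σ X_I over i = 1, …, 175, with X_I the indicator of one ascent.
There are 175 indicators.
For each fixed i, the pair (π(i), π(i+1)) is a uniformly random ordered pair of distinct values from {1, …, 176}; by symmetry P[π(i) < π(i+1)] = 1/2.
By linearity: E[X] = 175 · (1/2) = (176 − 1) · (1/2) = 175/2 ≈ 87.500000.

E[X] = 175/2 = 87.500000.


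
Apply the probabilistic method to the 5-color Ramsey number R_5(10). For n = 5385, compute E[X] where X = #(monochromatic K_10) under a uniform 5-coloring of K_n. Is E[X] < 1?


E[X] = C(5385, 10) · 5^{1 − 45} = 5603542957245638044321604098176 · 5^{−44} = 5603542957245638044321604098176/5684341886080801486968994140625.
As a reduced fraction: E[X] = 5603542957245638044321604098176/5684341886080801486968994140625 ≈ 0.986.
Is E[X] < 1? YES.
Since E[X] < 1, there exists a 5-coloring of K_{5385} with no monochromatic K_10; hence R_5(10) > 5385.

E[X] = 5603542957245638044321604098176/5684341886080801486968994140625 ≈ 0.986; E[X] < 1, so R_5(10) > 5385.


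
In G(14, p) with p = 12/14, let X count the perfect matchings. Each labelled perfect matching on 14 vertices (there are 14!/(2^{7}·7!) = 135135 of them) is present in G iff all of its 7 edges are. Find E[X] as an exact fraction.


K_14 has 14!/(2^{7}·7!) = 135135 labelled perfect matchings.
For each such perfect matching H, let X_H = 1 if all 7 edges of H are present in G. Then P[X_H = 1] = p^{7} = (6/7)^{7} = 279936/823543.
Summing the indicators: E[X] = Σ_H E[X_H] = 135135 · p^{7} = 135135 · 279936/823543 = 5404164480/117649.
Numerically: E[X] ≈ 45934.6.

E[X] = 135135 · (6/7)^{7} = 5404164480/117649 ≈ 45934.6.


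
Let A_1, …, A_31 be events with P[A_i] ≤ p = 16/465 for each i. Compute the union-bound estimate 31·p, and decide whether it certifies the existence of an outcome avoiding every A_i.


Union bound: P[∪_{i=1}^{31} A_i] ≤ Σ_i P[A_i] ≤ 31·p = 31·(16/465) = 16/15.
Numerically: 16/15 ≈ 1.0667.
Is 16/15 < 1? NO.
Since the bound 16/15 is ≥ 1, the union bound is uninformative here; it does NOT by itself certify existence.

31·p = 16/15 ≈ 1.0667; existence NOT certified by the union bound.


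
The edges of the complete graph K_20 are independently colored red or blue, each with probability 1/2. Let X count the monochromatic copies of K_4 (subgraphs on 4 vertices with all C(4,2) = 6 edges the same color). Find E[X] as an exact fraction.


Let X = Σ_S X_S over the C(20, 4) = 4845 subsets S of size 4, where X_S = 1 if the K_4 on S is monochromatic.
For a fixed S, the K_4 on S has C(4, 2) = 6 edges. P[all 6 edges red] = (1/2)^6, and likewise for blue, so P[monochromatic] = 2·(1/2)^6 = 2^{1 − 6} = 1/32.
Summing: E[X] = C(20, 4) · 2^{1 − 6} = 4845 · 1/32 = 4845/32.
Numerically: E[X] ≈ 151.4062.

E[X] = C(20,4)·2^(1−C(4,2)) = 4845/32 ≈ 151.4062.


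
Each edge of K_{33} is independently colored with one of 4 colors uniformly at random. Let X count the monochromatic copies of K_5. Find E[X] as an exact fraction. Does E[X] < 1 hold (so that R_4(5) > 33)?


E[X] = C(33, 5) · 4^{1 − 10} = 237336 · 4^{−9} = 237336/262144.
As a reduced fraction: E[X] = 29667/32768 ≈ 0.905365.
Is E[X] < 1? YES.
Since E[X] < 1, there exists a 4-coloring of K_{33} with no monochromatic K_5; hence R_4(5) > 33.

E[X] = 29667/32768 ≈ 0.905365; E[X] < 1, so R_4(5) > 33.


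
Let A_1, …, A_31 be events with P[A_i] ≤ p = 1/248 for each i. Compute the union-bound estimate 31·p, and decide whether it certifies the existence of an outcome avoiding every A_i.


Union bound: P[∪_{i=1}^{31} A_i] ≤ Σ_i P[A_i] ≤ 31·p = 31·(1/248) = 1/8.
Numerically: 1/8 ≈ 0.12500.
Is 1/8 < 1? YES.
Since P[∪ A_i] ≤ 1/8 < 1, the complement has P[∩ A_i^c] ≥ 1 − 1/8 = 7/8 > 0, so some outcome avoids every A_i.

31·p = 1/8 ≈ 0.12500; existence CERTIFIED by the union bound.


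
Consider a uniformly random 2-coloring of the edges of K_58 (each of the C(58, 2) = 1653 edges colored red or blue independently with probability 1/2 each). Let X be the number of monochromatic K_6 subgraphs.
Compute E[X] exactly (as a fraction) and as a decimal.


Let X = Σ_S X_S over the C(58, 6) = 40475358 subsets S of size 6, where X_S = 1 if the K_6 on S is monochromatic.
For a fixed S, the K_6 on S has C(6, 2) = 15 edges. P[all 15 edges red] = (1/2)^15, and likewise for blue, so P[monochromatic] = 2·(1/2)^15 = 2^{1 − 15} = 1/16384.
By linearity of expectation: E[X] = C(58, 6) · 2^{1 − 15} = 40475358 · 1/16384 = 20237679/8192.
Numerically: E[X] ≈ 2470.420.

E[X] = C(58,6)·2^(1−C(6,2)) = 20237679/8192 ≈ 2470.420.


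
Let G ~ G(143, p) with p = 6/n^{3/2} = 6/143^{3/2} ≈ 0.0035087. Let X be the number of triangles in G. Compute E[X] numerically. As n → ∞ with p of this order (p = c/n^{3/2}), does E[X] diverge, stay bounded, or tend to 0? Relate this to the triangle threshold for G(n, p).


Number of potential triangles: C(143, 3) = 477191.
Each occurs with probability p³ ≈ (0.0035087)³ ≈ 4.3195806e-08.
By linearity: E[X] = C(143, 3)·p³ ≈ 477191 · 4.3195806e-08 ≈ 0.02061.
Since α = 3/2 > 1, p = c/n^{3/2} = o(1/n) is below the triangle threshold p ~ 1/n. Asymptotically E[X] ~ (c³/6)·n^{3(1−α)} = (6³/6)·n^{-1.5} → 0, so by Markov's inequality G has no triangles w.h.p.

E[X] ≈ 0.02061; in regime p = Θ(1/n^{3/2}) E[X] tends to 0 (below the triangle threshold p ~ 1/n).


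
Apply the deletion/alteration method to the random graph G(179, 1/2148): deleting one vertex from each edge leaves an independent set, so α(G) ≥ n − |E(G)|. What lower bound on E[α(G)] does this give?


E[|E(G)|] = C(179, 2)·p = 15931 · (1/2148) = 89/12.
E[α(G)] ≥ n − E[|E(G)|] = 179 − 89/12 = 2059/12.
Numerically: ≈ 171.58333.
(This is only a lower bound; the true E[α(G)] may be larger.)

E[α(G)] ≥ 2059/12 ≈ 171.58333.


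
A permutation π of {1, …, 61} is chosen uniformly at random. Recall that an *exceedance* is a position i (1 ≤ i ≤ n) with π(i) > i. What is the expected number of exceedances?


Write X = Σ_{i=1}^{61} X_i, where X_i = 1_{π(i) > i}.
For each fixed i, π(i) is uniform over {1, …, 61} (marginal of a uniform permutation), so P[π(i) > i] = (n − i)/n. Summing: Σ_{i=1}^{61} (n − i)/n = (0 + 1 + … + 60)/61 = 61(61 − 1)/(2·61) = (61 − 1)/2.
Hence E[X] = Σ_{i=1}^{61} (61 − i)/61 = 30 ≈ 30.00000.

E[X] = 30 = 30.00000.


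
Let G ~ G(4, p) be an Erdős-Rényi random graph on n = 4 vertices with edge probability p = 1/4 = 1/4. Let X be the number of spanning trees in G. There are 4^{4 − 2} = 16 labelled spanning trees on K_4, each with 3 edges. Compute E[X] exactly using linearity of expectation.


K_4 has 4^{4 − 2} = 16 labelled spanning trees.
For each such spanning tree H, let X_H = 1 if all 3 edges of H are present in G. Then P[X_H = 1] = p^{3} = (1/4)^{3} = 1/64.
Summing the indicators: E[X] = Σ_H E[X_H] = 16 · p^{3} = 16 · 1/64 = 1/4.
Numerically: E[X] ≈ 0.25.

E[X] = 16 · (1/4)^{3} = 1/4 ≈ 0.25.


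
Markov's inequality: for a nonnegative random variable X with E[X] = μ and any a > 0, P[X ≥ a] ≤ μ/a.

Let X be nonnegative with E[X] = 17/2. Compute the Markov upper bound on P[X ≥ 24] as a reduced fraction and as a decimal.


μ = E[X] = 17/2, a = 24.
Markov: P[X ≥ 24] ≤ μ/a = (17/2)/24 = 17/48.
Numerically: ≈ 0.354167.
(Since a = 24 > μ = 8.500000, the bound 17/48 is < 1 and informative.)

P[X ≥ 24] ≤ 17/48 ≈ 0.354167.


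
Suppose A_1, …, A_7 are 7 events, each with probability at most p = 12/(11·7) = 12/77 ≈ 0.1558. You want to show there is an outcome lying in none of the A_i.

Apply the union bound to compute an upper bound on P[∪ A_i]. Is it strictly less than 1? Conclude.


Union bound: P[∪_{i=1}^{7} A_i] ≤ Σ_i P[A_i] ≤ 7·p = 7·(12/77) = 12/11.
Numerically: 12/11 ≈ 1.0909.
Is 12/11 < 1? NO.
Since the bound 12/11 is ≥ 1, the union bound is uninformative here; it does NOT by itself certify existence.

7·p = 12/11 ≈ 1.0909; existence NOT certified by the union bound.


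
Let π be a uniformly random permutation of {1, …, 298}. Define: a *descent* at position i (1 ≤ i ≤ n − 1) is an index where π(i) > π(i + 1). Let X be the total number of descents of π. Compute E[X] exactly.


Write X = Σ X_I over i = 1, …, 297, with X_I the indicator of one descent.
There are 297 indicators.
For each fixed i, the pair (π(i), π(i+1)) is a uniformly random ordered pair of distinct values from {1, …, 298}; by symmetry P[π(i) > π(i+1)] = 1/2.
By linearity: E[X] = 297 · (1/2) = (298 − 1) · (1/2) = 297/2 ≈ 148.5000.

E[X] = 297/2 = 148.5000.


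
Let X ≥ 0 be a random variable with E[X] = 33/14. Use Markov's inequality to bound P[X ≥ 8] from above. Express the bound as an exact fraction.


μ = E[X] = 33/14, a = 8.
Markov: P[X ≥ 8] ≤ μ/a = (33/14)/8 = 33/112.
Numerically: ≈ 0.2946.
(Since a = 8 > μ = 2.3571, the bound 33/112 is < 1 and informative.)

P[X ≥ 8] ≤ 33/112 ≈ 0.2946.


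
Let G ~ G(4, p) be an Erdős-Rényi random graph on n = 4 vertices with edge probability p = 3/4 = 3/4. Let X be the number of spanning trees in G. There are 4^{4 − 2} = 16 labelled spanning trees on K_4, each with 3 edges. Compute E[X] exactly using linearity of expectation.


K_4 has 4^{4 − 2} = 16 labelled spanning trees.
For each such spanning tree H, let X_H = 1 if all 3 edges of H are present in G. Then P[X_H = 1] = p^{3} = (3/4)^{3} = 27/64.
By linearity of expectation: E[X] = Σ_H E[X_H] = 16 · p^{3} = 16 · 27/64 = 27/4.
Numerically: E[X] ≈ 6.75.

E[X] = 16 · (3/4)^{3} = 27/4 ≈ 6.75.


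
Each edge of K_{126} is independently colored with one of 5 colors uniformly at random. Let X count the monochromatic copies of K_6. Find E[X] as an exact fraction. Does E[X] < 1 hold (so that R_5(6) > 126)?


E[X] = C(126, 6) · 5^{1 − 15} = 4925156775 · 5^{−14} = 4925156775/6103515625.
As a reduced fraction: E[X] = 197006271/244140625 ≈ 0.807.
Is E[X] < 1? YES.
Since E[X] < 1, there exists a 5-coloring of K_{126} with no monochromatic K_6; hence R_5(6) > 126.

E[X] = 197006271/244140625 ≈ 0.807; E[X] < 1, so R_5(6) > 126.


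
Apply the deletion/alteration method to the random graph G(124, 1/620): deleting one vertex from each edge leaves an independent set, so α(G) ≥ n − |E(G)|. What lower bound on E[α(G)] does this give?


E[|E(G)|] = C(124, 2)·p = 7626 · (1/620) = 123/10.
E[α(G)] ≥ n − E[|E(G)|] = 124 − 123/10 = 1117/10.
Numerically: ≈ 111.700000.
(This is only a lower bound; the true E[α(G)] may be larger.)

E[α(G)] ≥ 1117/10 ≈ 111.700000.


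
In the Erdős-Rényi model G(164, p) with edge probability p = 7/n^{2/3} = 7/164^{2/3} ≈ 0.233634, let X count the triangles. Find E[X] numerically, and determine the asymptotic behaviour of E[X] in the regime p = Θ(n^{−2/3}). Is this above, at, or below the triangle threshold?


Number of potential triangles: C(164, 3) = 721764.
Each occurs with probability p³ ≈ (0.233634)³ ≈ 1.27528257e-02.
By linearity: E[X] = C(164, 3)·p³ ≈ 721764 · 1.27528257e-02 ≈ 9204.530488.
Since α = 2/3 < 1, p = c/n^{2/3} ≫ 1/n is above the triangle threshold p ~ 1/n. Asymptotically E[X] ~ (c³/6)·n^{3(1−α)} = (7³/6)·n^{1} → ∞; triangles are abundant w.h.p.

E[X] ≈ 9204.530488; in regime p = Θ(1/n^{2/3}) E[X] diverges (above the triangle threshold p ~ 1/n).


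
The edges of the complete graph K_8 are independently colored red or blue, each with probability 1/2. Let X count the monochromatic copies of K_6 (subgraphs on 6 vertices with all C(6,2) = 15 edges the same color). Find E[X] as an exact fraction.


Let X = Σ_S X_S over the C(8, 6) = 28 subsets S of size 6, where X_S = 1 if the K_6 on S is monochromatic.
For a fixed S, the K_6 on S has C(6, 2) = 15 edges. P[all 15 edges red] = (1/2)^15, and likewise for blue, so P[monochromatic] = 2·(1/2)^15 = 2^{1 − 15} = 1/16384.
By linearity of expectation: E[X] = C(8, 6) · 2^{1 − 15} = 28 · 1/16384 = 7/4096.
Numerically: E[X] ≈ 0.002.

E[X] = C(8,6)·2^(1−C(6,2)) = 7/4096 ≈ 0.002.


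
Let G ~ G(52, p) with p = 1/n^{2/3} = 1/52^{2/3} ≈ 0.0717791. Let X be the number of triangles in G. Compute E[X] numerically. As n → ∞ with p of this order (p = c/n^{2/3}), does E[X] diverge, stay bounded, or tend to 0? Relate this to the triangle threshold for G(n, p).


Number of potential triangles: C(52, 3) = 22100.
Each occurs with probability p³ ≈ (0.0717791)³ ≈ 3.69822485e-04.
By linearity: E[X] = C(52, 3)·p³ ≈ 22100 · 3.69822485e-04 ≈ 8.173077.
Since α = 2/3 < 1, p = c/n^{2/3} ≫ 1/n is above the triangle threshold p ~ 1/n. Asymptotically E[X] ~ (c³/6)·n^{3(1−α)} = (1³/6)·n^{1} → ∞; triangles are abundant w.h.p.

E[X] ≈ 8.173077; in regime p = Θ(1/n^{2/3}) E[X] diverges (above the triangle threshold p ~ 1/n).


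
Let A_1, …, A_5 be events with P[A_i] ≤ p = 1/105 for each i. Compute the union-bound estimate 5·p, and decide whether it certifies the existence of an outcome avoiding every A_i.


Union bound: P[∪_{i=1}^{5} A_i] ≤ Σ_i P[A_i] ≤ 5·p = 5·(1/105) = 1/21.
Numerically: 1/21 ≈ 0.047619.
Is 1/21 < 1? YES.
Since P[∪ A_i] ≤ 1/21 < 1, the complement has P[∩ A_i^c] ≥ 1 − 1/21 = 20/21 > 0, so some outcome avoids every A_i.

5·p = 1/21 ≈ 0.047619; existence CERTIFIED by the union bound.


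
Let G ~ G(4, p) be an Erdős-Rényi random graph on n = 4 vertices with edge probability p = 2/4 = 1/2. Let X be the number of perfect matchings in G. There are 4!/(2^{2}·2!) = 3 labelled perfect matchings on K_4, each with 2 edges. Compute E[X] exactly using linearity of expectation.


K_4 has 4!/(2^{2}·2!) = 3 labelled perfect matchings.
For each such perfect matching H, let X_H = 1 if all 2 edges of H are present in G. Then P[X_H = 1] = p^{2} = (1/2)^{2} = 1/4.
By linearity of expectation: E[X] = Σ_H E[X_H] = 3 · p^{2} = 3 · 1/4 = 3/4.
Numerically: E[X] ≈ 0.75.

E[X] = 3 · (1/2)^{2} = 3/4 ≈ 0.75.


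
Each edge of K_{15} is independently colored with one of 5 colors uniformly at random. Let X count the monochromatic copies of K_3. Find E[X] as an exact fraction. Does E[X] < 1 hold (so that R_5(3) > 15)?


E[X] = C(15, 3) · 5^{1 − 3} = 455 · 5^{−2} = 455/25.
As a reduced fraction: E[X] = 91/5 ≈ 18.200.
Is E[X] < 1? NO.
Since E[X] ≥ 1, the first-moment bound is inconclusive at n = 15; it does NOT by itself certify R_5(3) > 15.

E[X] = 91/5 ≈ 18.200; E[X] ≥ 1; first-moment method inconclusive here.


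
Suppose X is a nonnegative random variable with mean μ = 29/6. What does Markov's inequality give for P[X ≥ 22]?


μ = E[X] = 29/6, a = 22.
Markov: P[X ≥ 22] ≤ μ/a = (29/6)/22 = 29/132.
Numerically: ≈ 0.220.
(Since a = 22 > μ = 4.833, the bound 29/132 is < 1 and informative.)

P[X ≥ 22] ≤ 29/132 ≈ 0.220.


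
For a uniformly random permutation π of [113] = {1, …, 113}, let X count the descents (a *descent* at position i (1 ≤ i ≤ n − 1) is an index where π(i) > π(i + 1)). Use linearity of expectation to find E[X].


Write X = Σ X_I over i = 1, …, 112, with X_I the indicator of one descent.
There are 112 indicators.
For each fixed i, the pair (π(i), π(i+1)) is a uniformly random ordered pair of distinct values from {1, …, 113}; by symmetry P[π(i) > π(i+1)] = 1/2.
By linearity: E[X] = 112 · (1/2) = (113 − 1) · (1/2) = 56 ≈ 56.00000.

E[X] = 56 = 56.00000.


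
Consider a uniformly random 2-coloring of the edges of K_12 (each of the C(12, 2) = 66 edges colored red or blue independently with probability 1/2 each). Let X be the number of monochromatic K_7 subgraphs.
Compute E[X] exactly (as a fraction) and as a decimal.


Let X = Σ_S X_S over the C(12, 7) = 792 subsets S of size 7, where X_S = 1 if the K_7 on S is monochromatic.
For a fixed S, the K_7 on S has C(7, 2) = 21 edges. P[all 21 edges red] = (1/2)^21, and likewise for blue, so P[monochromatic] = 2·(1/2)^21 = 2^{1 − 21} = 1/1048576.
By linearity of expectation: E[X] = C(12, 7) · 2^{1 − 21} = 792 · 1/1048576 = 99/131072.
Numerically: E[X] ≈ 0.00076.

E[X] = C(12,7)·2^(1−C(7,2)) = 99/131072 ≈ 0.00076.


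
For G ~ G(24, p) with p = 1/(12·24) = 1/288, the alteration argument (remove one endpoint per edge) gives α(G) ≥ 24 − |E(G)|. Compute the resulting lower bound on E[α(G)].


E[|E(G)|] = C(24, 2)·p = 276 · (1/288) = 23/24.
E[α(G)] ≥ n − E[|E(G)|] = 24 − 23/24 = 553/24.
Numerically: ≈ 23.041667.
(This is only a lower bound; the true E[α(G)] may be larger.)

E[α(G)] ≥ 553/24 ≈ 23.041667.


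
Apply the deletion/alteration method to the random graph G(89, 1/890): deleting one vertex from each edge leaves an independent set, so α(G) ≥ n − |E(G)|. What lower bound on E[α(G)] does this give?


E[|E(G)|] = C(89, 2)·p = 3916 · (1/890) = 22/5.
E[α(G)] ≥ n − E[|E(G)|] = 89 − 22/5 = 423/5.
Numerically: ≈ 84.6000.
(This is only a lower bound; the true E[α(G)] may be larger.)

E[α(G)] ≥ 423/5 ≈ 84.6000.


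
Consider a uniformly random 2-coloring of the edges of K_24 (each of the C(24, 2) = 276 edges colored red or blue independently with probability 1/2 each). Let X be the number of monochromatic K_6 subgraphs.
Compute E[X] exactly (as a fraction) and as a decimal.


Let X = Σ_S X_S over the C(24, 6) = 134596 subsets S of size 6, where X_S = 1 if the K_6 on S is monochromatic.
For a fixed S, the K_6 on S has C(6, 2) = 15 edges. P[all 15 edges red] = (1/2)^15, and likewise for blue, so P[monochromatic] = 2·(1/2)^15 = 2^{1 − 15} = 1/16384.
By linearity of expectation: E[X] = C(24, 6) · 2^{1 − 15} = 134596 · 1/16384 = 33649/4096.
Numerically: E[X] ≈ 8.215088.

E[X] = C(24,6)·2^(1−C(6,2)) = 33649/4096 ≈ 8.215088.
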